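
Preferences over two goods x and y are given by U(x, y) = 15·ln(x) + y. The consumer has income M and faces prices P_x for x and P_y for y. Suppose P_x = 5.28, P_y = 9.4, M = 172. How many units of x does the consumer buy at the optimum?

Set MRS = P_x/P_y: (15/x)/1 = P_x/P_y.
So x*(P_x,P_y) = 15·P_y/P_x, independent of income; and y* = (M − 15·P_y)/P_y.
At the given prices: x* = 15·9.4/5.28 = 26.7045.

x* = 26.7045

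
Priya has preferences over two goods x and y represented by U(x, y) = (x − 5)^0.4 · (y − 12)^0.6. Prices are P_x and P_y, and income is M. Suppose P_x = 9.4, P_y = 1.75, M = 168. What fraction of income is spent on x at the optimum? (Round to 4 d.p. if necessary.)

share on x = 0.5179

MRS = (2/3)·(y−12)/(x−5). Tangency with P_x/P_y gives y−12 = (3/2)·(P_x/P_y)·(x−5).
After buying the subsistence bundle (5, 12), a share 0.4 of the remaining income goes to x: x* = 5 + 0.4·(M − 5P_x − 12P_y)/P_x.
Discretionary income = 168 − 5·9.4 − 12·1.75 = 100; x* = 5 + 0.4·100/9.4 = 9.2553; y* = 12 + 0.6·100/1.75 = 46.2857.
Expenditure on x: 9.4·9.2553 = 87; share = 0.5179.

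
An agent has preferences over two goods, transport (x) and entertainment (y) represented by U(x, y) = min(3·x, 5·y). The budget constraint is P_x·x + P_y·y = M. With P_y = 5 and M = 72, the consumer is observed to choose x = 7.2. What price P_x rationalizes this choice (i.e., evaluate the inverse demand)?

With perfect complements, no substitution: consume in ratio x:y = 5:3.
Budget: P_x·x + P_y·(3/5)·x = M, so (5·P_x + 3·P_y)·x = 5·M.
Demand: x*(P_x,P_y,M) = 5·M/(5·P_x + 3·P_y), y* = 3·M/(5·P_x + 3·P_y).
Set x* = 7.2 in the demand function and solve for P_x: P_x = 7.

P_x = 7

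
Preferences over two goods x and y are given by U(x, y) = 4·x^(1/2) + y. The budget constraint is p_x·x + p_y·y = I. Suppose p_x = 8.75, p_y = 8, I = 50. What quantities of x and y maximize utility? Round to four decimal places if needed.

x* = 3.3437, y* = 2.5929

MU_x = 2/√x, MU_y = 1. Tangency: 2/√x = p_x/p_y.
Solve: √x = 2·p_y/p_x, so x*(p_x,p_y) = (2·p_y/p_x)², and y* = (I − p_x·x*)/p_y.
Plugging in: x* = (2·8/8.75)² = 3.3437, y* = 2.5929.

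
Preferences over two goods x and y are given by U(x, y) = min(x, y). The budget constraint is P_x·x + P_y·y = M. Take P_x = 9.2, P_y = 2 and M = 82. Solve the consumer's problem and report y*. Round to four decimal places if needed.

y* = 7.3214

Leontief preferences: the optimum is at the kink where x/1 = y/1, i.e. y = x.
Budget: P_x·x + P_y·x = M, so (P_x + P_y)·x = M.
Demand: x*(P_x,P_y,M) = M/(P_x + P_y), y* = M/(P_x + P_y).
Here 9.2 + 2 = 11.2, giving y* = 7.3214.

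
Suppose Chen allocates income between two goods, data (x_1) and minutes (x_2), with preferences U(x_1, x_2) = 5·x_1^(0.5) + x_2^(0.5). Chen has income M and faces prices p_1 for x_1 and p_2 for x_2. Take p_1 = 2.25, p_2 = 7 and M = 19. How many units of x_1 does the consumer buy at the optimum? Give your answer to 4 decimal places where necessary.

From the CES first-order condition, 5·(x_2/x_1)^(0.5) = p_1/p_2.
Hence x_2/x_1 = ((1/5)·p_1/p_2)^(1/(0.5)), i.e. raised to the 2 power.
Substitute x_2 = (x_2/x_1)·x_1 into the budget: x_1* = M/(p_1 + p_2·(x_2/x_1)).
Numerically x_2/x_1 = 0.004133, so x_1* = 19/(2.25 + 7·0.004133) = 8.3373.

x_1* = 8.3373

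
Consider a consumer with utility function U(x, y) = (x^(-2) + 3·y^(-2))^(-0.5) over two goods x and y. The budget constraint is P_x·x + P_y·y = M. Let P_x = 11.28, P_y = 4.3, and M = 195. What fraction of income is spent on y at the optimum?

Substitute y = (y/x)·x into the budget: x* = M/(P_x + P_y·(y/x)).
Numerically y/x = 1.989088, so x* = 195/(11.28 + 4.3·1.989088) = 9.8321 and y* = 1.989088·9.8321 = 19.5568.
Expenditure on y: 4.3·19.5568 = 84.0944; share = 0.4313.

share on y = 0.4313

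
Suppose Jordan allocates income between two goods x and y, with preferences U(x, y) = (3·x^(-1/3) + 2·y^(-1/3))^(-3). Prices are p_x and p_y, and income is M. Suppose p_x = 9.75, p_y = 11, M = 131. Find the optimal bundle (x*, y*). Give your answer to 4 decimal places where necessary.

MU_x ∝ 3·x^(-4/3), MU_y ∝ 2·y^(-4/3), so MRS = (3/2)·(y/x)^(4/3) = p_x/p_y.
Hence y/x = ((2/3)·p_x/p_y)^(1/(4/3)), i.e. raised to the 0.75 power.
With the ratio pinned down, the budget gives x* = M/(p_x + p_y·(y/x)) and y* = (y/x)·x*.
Numerically y/x = 0.67397, so x* = 131/(9.75 + 11·0.67397) = 7.6324 and y* = 0.67397·7.6324 = 5.144.

x* = 7.6324, y* = 5.144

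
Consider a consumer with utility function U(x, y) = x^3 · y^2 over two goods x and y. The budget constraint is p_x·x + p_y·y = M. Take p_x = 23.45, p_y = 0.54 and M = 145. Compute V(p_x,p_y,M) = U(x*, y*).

V = 589111.749

Demand: x*(p_x,p_y,M) = 0.6·M/p_x and y* = 0.4·M/p_y.
At p_x=23.45, p_y=0.54, M=145: x* = 0.6·145/23.45 = 3.71, y* = 107.4074.
Utility at the optimum: U(3.71, 107.4074) = 589111.749.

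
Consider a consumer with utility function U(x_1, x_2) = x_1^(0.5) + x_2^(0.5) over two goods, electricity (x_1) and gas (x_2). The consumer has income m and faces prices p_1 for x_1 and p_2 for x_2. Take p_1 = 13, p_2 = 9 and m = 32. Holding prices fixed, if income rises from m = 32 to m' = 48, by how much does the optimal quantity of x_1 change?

Δx_1* = 0.5035

From the CES first-order condition, (x_2/x_1)^(0.5) = p_1/p_2.
Solve for the ratio: x_2/x_1 = [p_1/p_2]^(2).
With the ratio pinned down, the budget gives x_1* = m/(p_1 + p_2·(x_2/x_1)) and x_2* = (x_2/x_1)·x_1*.
Numerically x_2/x_1 = 2.08642, so x_1* = 32/(13 + 9·2.08642) = 1.007.
At m' = 48: x_1* = 1.5105. Change: 1.5105 − 1.007 = 0.5035.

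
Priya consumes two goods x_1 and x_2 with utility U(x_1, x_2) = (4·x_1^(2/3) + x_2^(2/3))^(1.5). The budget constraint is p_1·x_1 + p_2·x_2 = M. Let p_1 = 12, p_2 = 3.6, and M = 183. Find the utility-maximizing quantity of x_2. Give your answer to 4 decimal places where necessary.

x_2* = 7.5197

MRS = MU_x_1/MU_x_2 = 4·(x_2/x_1)^(1/3). Set equal to p_1/p_2.
Solve for the ratio: x_2/x_1 = [(1/4)·p_1/p_2]^(3).
With the ratio pinned down, the budget gives x_1* = M/(p_1 + p_2·(x_2/x_1)) and x_2* = (x_2/x_1)·x_1*.
Numerically x_2/x_1 = 0.578704, so x_1* = 183/(12 + 3.6·0.578704) = 12.9941 and x_2* = 0.578704·12.9941 = 7.5197.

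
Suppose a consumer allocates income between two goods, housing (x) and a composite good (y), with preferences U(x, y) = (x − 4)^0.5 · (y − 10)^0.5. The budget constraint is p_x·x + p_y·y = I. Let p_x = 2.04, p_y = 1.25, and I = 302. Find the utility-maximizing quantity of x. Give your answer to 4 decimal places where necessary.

After buying the subsistence bundle (4, 10), a share 0.5 of the remaining income goes to x: x* = 4 + 0.5·(I − 4p_x − 10p_y)/p_x.
Discretionary income = 302 − 4·2.04 − 10·1.25 = 281.34; x* = 4 + 0.5·281.34/2.04 = 72.9559.

x* = 72.9559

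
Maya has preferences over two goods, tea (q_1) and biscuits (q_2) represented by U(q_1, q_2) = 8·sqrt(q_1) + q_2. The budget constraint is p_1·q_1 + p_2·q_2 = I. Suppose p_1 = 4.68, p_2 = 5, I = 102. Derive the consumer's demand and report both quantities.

q_1* = 18.2628, q_2* = 3.306

Set MRS = p_1/p_2: 4·q_1^(−1/2) = p_1/p_2.
Thus q_1* = (4·p_2/p_1)² — independent of I — with the rest of income spent on q_2.
Plugging in: q_1* = (4·5/4.68)² = 18.2628, q_2* = 3.306.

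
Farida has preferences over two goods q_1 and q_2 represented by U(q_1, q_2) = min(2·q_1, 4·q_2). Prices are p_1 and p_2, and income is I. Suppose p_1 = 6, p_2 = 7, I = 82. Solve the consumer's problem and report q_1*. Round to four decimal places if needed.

q_1* = 8.6316

Leontief preferences: the optimum is at the kink where q_1/4 = q_2/2, i.e. q_2 = (1/2)·q_1.
Budget: p_1·q_1 + p_2·(1/2)·q_1 = I, so (4·p_1 + 2·p_2)·q_1 = 4·I.
Demand: q_1*(p_1,p_2,I) = 4·I/(4·p_1 + 2·p_2), q_2* = 2·I/(4·p_1 + 2·p_2).
Here 4·6 + 2·7 = 38, giving q_1* = 8.6316.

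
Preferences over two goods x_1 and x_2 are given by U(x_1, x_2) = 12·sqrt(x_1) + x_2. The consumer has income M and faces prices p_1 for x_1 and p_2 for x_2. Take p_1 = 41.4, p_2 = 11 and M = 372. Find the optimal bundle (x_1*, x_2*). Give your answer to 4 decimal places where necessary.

MU_x_1 = 6/√x_1, MU_x_2 = 1. Tangency: 6/√x_1 = p_1/p_2.
Solve: √x_1 = 6·p_2/p_1, so x_1*(p_1,p_2) = (6·p_2/p_1)², and x_2* = (M − p_1·x_1*)/p_2.
Plugging in: x_1* = (6·11/41.4)² = 2.5415, x_2* = 24.253.

x_1* = 2.5415, x_2* = 24.253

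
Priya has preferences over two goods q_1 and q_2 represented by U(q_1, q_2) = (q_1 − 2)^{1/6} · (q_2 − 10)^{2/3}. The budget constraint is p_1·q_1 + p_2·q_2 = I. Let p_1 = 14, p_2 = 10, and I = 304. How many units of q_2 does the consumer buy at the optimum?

This is Cobb-Douglas in (q_1−2, q_2−10): tangency gives 1/6·p_2·(q_2−10) = 2/3·p_1·(q_1−2).
After buying the subsistence bundle (2, 10), a share 0.2 of the remaining income goes to q_1: q_1* = 2 + 0.2·(I − 2p_1 − 10p_2)/p_1.
Discretionary income = 304 − 2·14 − 10·10 = 176; q_2* = 10 + 0.8·176/10 = 24.08.

q_2* = 24.08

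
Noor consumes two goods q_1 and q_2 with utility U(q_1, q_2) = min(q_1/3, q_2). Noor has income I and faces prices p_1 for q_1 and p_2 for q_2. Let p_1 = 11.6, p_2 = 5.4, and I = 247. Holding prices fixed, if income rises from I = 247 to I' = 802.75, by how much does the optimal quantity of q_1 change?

With perfect complements, no substitution: consume in ratio q_1:q_2 = 3:1.
Budget: p_1·q_1 + p_2·(1/3)·q_1 = I, so (3·p_1 + p_2)·q_1 = 3·I.
Demand: q_1*(p_1,p_2,I) = 3·I/(3·p_1 + p_2), q_2* = I/(3·p_1 + p_2).
Here 3·11.6 + 5.4 = 40.2, giving q_1* = 18.4328.
At I' = 802.75: q_1* = 59.9067. Change: 59.9067 − 18.4328 = 41.4739.

Δq_1* = 41.4739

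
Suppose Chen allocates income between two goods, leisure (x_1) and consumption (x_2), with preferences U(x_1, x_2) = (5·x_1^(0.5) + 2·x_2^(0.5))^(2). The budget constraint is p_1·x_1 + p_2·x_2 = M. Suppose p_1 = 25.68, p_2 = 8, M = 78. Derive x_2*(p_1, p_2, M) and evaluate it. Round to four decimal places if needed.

MU_x_1 ∝ 5·x_1^(-0.5), MU_x_2 ∝ 2·x_2^(-0.5), so MRS = (5/2)·(x_2/x_1)^(0.5) = p_1/p_2.
Hence x_2/x_1 = ((2/5)·p_1/p_2)^(1/(0.5)), i.e. raised to the 2 power.
With the ratio pinned down, the budget gives x_1* = M/(p_1 + p_2·(x_2/x_1)) and x_2* = (x_2/x_1)·x_1*.
Numerically x_2/x_1 = 1.648656, so x_1* = 78/(25.68 + 8·1.648656) = 2.0067 and x_2* = 1.648656·2.0067 = 3.3084.

x_2* = 3.3084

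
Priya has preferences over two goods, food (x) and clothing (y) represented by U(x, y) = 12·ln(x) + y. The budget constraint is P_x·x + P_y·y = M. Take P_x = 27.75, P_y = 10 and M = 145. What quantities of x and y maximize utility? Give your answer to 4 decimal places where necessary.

x* = 4.3243, y* = 2.5

MU_x = 12/x, MU_y = 1. Tangency: 12/x = P_x/P_y.
So x*(P_x,P_y) = 12·P_y/P_x, independent of income; and y* = (M − 12·P_y)/P_y.
At the given prices: x* = 12·10/27.75 = 4.3243, and y* = 2.5.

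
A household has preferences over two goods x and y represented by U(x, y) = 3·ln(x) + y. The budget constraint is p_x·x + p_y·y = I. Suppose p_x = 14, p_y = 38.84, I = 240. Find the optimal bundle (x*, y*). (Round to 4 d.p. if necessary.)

x* = 8.3229, y* = 3.1792

MU_x = 3/x, MU_y = 1. Tangency: 3/x = p_x/p_y.
So x*(p_x,p_y) = 3·p_y/p_x, independent of income; and y* = (I − 3·p_y)/p_y.
At the given prices: x* = 3·38.84/14 = 8.3229, and y* = 3.1792.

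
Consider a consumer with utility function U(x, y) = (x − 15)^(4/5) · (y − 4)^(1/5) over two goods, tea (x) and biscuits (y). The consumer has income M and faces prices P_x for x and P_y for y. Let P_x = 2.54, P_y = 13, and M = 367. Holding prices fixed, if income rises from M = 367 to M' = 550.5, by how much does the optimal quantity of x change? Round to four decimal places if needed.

This is Cobb-Douglas in (x−15, y−4): tangency gives 0.8·P_y·(y−4) = 0.2·P_x·(x−15).
After buying the subsistence bundle (15, 4), a share 0.8 of the remaining income goes to x: x* = 15 + 0.8·(M − 15P_x − 4P_y)/P_x.
Discretionary income = 367 − 15·2.54 − 4·13 = 276.9; x* = 15 + 0.8·276.9/2.54 = 102.2126.
At M' = 550.5: x* = 160.0079. Change: 160.0079 − 102.2126 = 57.7953.

Δx* = 57.7953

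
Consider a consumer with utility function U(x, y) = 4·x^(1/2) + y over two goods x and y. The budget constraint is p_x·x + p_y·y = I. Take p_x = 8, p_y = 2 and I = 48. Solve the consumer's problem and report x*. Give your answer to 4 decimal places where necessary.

Thus x* = (2·p_y/p_x)² — independent of I — with the rest of income spent on y.
Plugging in: x* = (2·2/8)² = 0.25.

x* = 0.25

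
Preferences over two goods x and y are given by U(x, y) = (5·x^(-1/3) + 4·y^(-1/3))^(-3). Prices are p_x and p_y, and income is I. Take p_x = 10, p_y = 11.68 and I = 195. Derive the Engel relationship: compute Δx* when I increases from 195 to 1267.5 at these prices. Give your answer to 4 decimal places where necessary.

Numerically y/x = 0.752897, so x* = 195/(10 + 11.68·0.752897) = 10.3757.
At I' = 1267.5: x* = 67.4423. Change: 67.4423 − 10.3757 = 57.0666.

Δx* = 57.0666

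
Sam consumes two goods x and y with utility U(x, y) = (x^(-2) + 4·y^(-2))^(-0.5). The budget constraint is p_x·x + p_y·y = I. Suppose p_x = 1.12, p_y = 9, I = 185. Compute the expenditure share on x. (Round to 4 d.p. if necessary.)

share on x = 0.1357

From the CES first-order condition, (1/4)·(y/x)^(3) = p_x/p_y.
Solve for the ratio: y/x = [4·p_x/p_y]^(1/3).
Substitute y = (y/x)·x into the budget: x* = I/(p_x + p_y·(y/x)).
Numerically y/x = 0.792523, so x* = 185/(1.12 + 9·0.792523) = 22.4169 and y* = 0.792523·22.4169 = 17.7659.
Expenditure on x: 1.12·22.4169 = 25.1069; share = 0.1357.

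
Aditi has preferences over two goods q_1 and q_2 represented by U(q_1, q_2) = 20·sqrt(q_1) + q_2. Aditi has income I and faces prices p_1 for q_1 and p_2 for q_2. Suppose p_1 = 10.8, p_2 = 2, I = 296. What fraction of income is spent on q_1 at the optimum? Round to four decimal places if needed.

Utility is quasi-linear in q_2; the FOC for q_1 is 10/√q_1 = p_1/p_2.
Solve: √q_1 = 10·p_2/p_1, so q_1*(p_1,p_2) = (10·p_2/p_1)², and q_2* = (I − p_1·q_1*)/p_2.
Plugging in: q_1* = (10·2/10.8)² = 3.4294, q_2* = 129.4815.
Expenditure on q_1: 10.8·3.4294 = 37.037; share = 0.1251.

share on q_1 = 0.1251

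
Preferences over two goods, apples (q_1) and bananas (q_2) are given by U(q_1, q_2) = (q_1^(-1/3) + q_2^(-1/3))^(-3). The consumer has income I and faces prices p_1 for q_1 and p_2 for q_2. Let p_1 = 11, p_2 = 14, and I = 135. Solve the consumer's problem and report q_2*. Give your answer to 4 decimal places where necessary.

q_2* = 4.9667

MRS = MU_q_1/MU_q_2 = (q_2/q_1)^(4/3). Set equal to p_1/p_2.
Solve for the ratio: q_2/q_1 = [p_1/p_2]^(0.75).
Substitute q_2 = (q_2/q_1)·q_1 into the budget: q_1* = I/(p_1 + p_2·(q_2/q_1)).
Numerically q_2/q_1 = 0.834543, so q_1* = 135/(11 + 14·0.834543) = 5.9514 and q_2* = 0.834543·5.9514 = 4.9667.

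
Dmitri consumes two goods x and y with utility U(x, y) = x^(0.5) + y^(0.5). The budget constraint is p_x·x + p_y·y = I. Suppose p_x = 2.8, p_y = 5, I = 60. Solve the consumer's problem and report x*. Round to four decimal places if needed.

With the ratio pinned down, the budget gives x* = I/(p_x + p_y·(y/x)) and y* = (y/x)·x*.
Numerically y/x = 0.3136, so x* = 60/(2.8 + 5·0.3136) = 13.7363.

x* = 13.7363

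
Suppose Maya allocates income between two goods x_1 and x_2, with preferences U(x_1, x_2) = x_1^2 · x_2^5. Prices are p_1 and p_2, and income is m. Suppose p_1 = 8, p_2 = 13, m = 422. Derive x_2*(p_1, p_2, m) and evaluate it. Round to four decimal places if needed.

The MRS is (2/5)·x_2/x_1. Set MRS = p_1/p_2.
Rearranging, p_2·x_2 = (5/2)·p_1·x_1. Substituting into the budget gives p_1·x_1·(1 + (5/2)) = m.
Demand: x_1*(p_1,p_2,m) = 2/7·m/p_1 and x_2* = 5/7·m/p_2.
At p_1=8, p_2=13, m=422: x_2* = 5/7·422/13 = 23.1868.

x_2* = 23.1868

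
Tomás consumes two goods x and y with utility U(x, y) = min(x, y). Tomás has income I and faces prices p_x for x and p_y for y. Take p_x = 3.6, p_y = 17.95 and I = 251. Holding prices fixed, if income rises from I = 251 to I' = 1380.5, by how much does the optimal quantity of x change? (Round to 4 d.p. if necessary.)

Δx* = 52.413

With perfect complements, no substitution: consume in ratio x:y = 1:1.
Budget: p_x·x + p_y·x = I, so (p_x + p_y)·x = I.
Demand: x*(p_x,p_y,I) = I/(p_x + p_y), y* = I/(p_x + p_y).
Here 3.6 + 17.95 = 21.55, giving x* = 11.6473.
At I' = 1380.5: x* = 64.0603. Change: 64.0603 − 11.6473 = 52.413.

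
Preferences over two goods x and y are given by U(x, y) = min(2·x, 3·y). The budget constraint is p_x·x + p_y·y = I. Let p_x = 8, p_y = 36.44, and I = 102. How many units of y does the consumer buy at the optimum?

y* = 2.1057

With perfect complements, no substitution: consume in ratio x:y = 3:2.
Budget: p_x·x + p_y·(2/3)·x = I, so (3·p_x + 2·p_y)·x = 3·I.
Demand: x*(p_x,p_y,I) = 3·I/(3·p_x + 2·p_y), y* = 2·I/(3·p_x + 2·p_y).
Here 3·8 + 2·36.44 = 96.88, giving y* = 2.1057.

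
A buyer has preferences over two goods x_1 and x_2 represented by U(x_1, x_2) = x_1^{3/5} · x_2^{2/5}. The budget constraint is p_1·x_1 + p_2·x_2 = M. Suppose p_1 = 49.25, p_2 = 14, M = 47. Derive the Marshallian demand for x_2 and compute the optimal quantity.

x_2* = 1.3429

At p_1=49.25, p_2=14, M=47: x_2* = 0.4·47/14 = 1.3429.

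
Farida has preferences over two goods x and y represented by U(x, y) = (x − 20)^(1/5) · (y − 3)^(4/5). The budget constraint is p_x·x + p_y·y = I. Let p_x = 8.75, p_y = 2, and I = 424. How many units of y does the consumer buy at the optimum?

y* = 100.2

Let x' = x−20, y' = y−3. MRS = (1/4)·y'/x' = p_x/p_y.
After buying the subsistence bundle (20, 3), a share 0.2 of the remaining income goes to x: x* = 20 + 0.2·(I − 20p_x − 3p_y)/p_x.
Discretionary income = 424 − 20·8.75 − 3·2 = 243; y* = 3 + 0.8·243/2 = 100.2.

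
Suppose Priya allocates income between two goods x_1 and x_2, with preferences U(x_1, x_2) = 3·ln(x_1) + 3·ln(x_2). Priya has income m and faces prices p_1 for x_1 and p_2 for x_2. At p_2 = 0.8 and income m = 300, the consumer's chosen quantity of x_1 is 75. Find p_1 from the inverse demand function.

p_1 = 2

The MRS is x_2/x_1. Set MRS = p_1/p_2.
So 3·p_2·x_2 = 3·p_1·x_1; combined with the budget, a share 0.5 of income goes to x_1.
Demand: x_1*(p_1,p_2,m) = 0.5·m/p_1 and x_2* = 0.5·m/p_2.
Set x_1* = 75 in the demand function and solve for p_1: p_1 = 2.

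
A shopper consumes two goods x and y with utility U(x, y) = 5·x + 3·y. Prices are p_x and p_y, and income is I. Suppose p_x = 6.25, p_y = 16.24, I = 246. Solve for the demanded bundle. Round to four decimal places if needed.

x* = 39.36, y* = 0

Linear utility — the consumer picks whichever good has higher MU/price: 5/6.25 = 0.8 vs 3/16.24 = 0.1847.
x gives more utility per dollar, so spend all income on x: x* = I/p_x, y* = 0.
Numerically: x* = 39.36, y* = 0.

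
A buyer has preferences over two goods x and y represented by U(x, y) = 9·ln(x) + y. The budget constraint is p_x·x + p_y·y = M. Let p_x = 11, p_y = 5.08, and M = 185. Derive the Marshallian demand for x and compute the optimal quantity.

So x*(p_x,p_y) = 9·p_y/p_x, independent of income; and y* = (M − 9·p_y)/p_y.
At the given prices: x* = 9·5.08/11 = 4.1564.

x* = 4.1564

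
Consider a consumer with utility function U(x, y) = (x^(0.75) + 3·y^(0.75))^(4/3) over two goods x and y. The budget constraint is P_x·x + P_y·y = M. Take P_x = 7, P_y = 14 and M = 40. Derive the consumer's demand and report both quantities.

From the CES first-order condition, (1/3)·(y/x)^(0.25) = P_x/P_y.
Hence y/x = (3·P_x/P_y)^(1/(0.25)), i.e. raised to the 4 power.
With the ratio pinned down, the budget gives x* = M/(P_x + P_y·(y/x)) and y* = (y/x)·x*.
Numerically y/x = 5.0625, so x* = 40/(7 + 14·5.0625) = 0.5136 and y* = 5.0625·0.5136 = 2.6003.

x* = 0.5136, y* = 2.6003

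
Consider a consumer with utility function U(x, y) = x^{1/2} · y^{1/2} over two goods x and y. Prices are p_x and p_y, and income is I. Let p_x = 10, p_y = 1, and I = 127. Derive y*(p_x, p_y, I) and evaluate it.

MU_x/MU_y = (0.5·y)/(0.5·x); tangency sets this equal to p_x/p_y.
So 0.5·p_y·y = 0.5·p_x·x; combined with the budget, a share 0.5 of income goes to x.
Demand: x*(p_x,p_y,I) = 0.5·I/p_x and y* = 0.5·I/p_y.
At p_x=10, p_y=1, I=127: y* = 0.5·127/1 = 63.5.

y* = 63.5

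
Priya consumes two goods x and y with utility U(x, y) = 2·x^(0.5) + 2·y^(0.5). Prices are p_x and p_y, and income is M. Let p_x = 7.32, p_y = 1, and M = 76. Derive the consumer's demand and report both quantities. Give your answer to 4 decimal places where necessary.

MU_x ∝ 2·x^(-0.5), MU_y ∝ 2·y^(-0.5), so MRS = (y/x)^(0.5) = p_x/p_y.
Solve for the ratio: y/x = [p_x/p_y]^(2).
Substitute y = (y/x)·x into the budget: x* = M/(p_x + p_y·(y/x)).
Numerically y/x = 53.5824, so x* = 76/(7.32 + 1·53.5824) = 1.2479 and y* = 53.5824·1.2479 = 66.8654.

x* = 1.2479, y* = 66.8654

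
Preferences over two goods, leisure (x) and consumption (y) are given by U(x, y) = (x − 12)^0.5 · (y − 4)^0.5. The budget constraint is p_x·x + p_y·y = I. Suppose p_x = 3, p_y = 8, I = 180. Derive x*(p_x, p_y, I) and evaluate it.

x* = 30.6667

MRS = (y−4)/(x−12). Tangency with p_x/p_y gives y−4 = (p_x/p_y)·(x−12).
Substituting into the budget: x* = 12 + 0.5·(I − 12·p_x − 4·p_y)/p_x, and y* = 4 + 0.5·(…)/p_y.
Discretionary income = 180 − 12·3 − 4·8 = 112; x* = 12 + 0.5·112/3 = 30.6667.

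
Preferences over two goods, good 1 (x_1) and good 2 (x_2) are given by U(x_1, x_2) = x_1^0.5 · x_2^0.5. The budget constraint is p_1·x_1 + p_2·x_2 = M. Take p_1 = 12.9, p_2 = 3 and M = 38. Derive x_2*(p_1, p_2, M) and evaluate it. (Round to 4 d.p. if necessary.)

x_2* = 6.3333

Tangency: MRS = x_2/x_1 = p_1/p_2.
So 0.5·p_2·x_2 = 0.5·p_1·x_1; combined with the budget, a share 0.5 of income goes to x_1.
Demand: x_1*(p_1,p_2,M) = 0.5·M/p_1 and x_2* = 0.5·M/p_2.
At p_1=12.9, p_2=3, M=38: x_2* = 0.5·38/3 = 6.3333.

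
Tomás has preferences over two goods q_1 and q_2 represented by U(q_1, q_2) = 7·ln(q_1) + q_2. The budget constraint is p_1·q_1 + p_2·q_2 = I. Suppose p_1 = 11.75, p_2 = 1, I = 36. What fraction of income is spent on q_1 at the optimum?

share on q_1 = 0.1944

So q_1*(p_1,p_2) = 7·p_2/p_1, independent of income; and q_2* = (I − 7·p_2)/p_2.
At the given prices: q_1* = 7·1/11.75 = 0.5957, and q_2* = 29.
Expenditure on q_1: 11.75·0.5957 = 7; share = 0.1944.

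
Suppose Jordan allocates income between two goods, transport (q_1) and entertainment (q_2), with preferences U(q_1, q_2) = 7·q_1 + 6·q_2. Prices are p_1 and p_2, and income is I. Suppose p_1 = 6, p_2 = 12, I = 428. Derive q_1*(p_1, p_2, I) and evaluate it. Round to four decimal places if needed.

q_1 gives more utility per dollar, so spend all income on q_1: q_1* = I/p_1, q_2* = 0.
Numerically: q_1* = 71.3333, q_2* = 0.

q_1* = 71.3333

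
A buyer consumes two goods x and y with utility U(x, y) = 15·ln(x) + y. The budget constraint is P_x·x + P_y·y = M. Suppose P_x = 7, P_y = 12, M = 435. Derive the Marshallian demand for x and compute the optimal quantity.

x* = 25.7143

At the given prices: x* = 15·12/7 = 25.7143.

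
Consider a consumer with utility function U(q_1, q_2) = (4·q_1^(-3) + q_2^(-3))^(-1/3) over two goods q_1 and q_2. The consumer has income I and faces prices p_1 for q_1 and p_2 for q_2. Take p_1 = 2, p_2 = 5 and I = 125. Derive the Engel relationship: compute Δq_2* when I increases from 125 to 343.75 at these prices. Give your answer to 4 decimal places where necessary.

Δq_2* = 25.5652

Numerically q_2/q_1 = 0.562341, so q_1* = 125/(2 + 5·0.562341) = 25.9783 and q_2* = 0.562341·25.9783 = 14.6087.
At I' = 343.75: q_2* = 40.1739. Change: 40.1739 − 14.6087 = 25.5652.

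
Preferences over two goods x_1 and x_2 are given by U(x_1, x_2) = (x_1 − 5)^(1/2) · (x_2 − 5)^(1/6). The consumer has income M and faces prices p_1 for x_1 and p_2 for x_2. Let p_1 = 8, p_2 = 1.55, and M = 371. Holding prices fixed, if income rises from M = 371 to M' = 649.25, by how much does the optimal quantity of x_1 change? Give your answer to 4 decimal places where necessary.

Δx_1* = 26.0859

MRS = 3·(x_2−5)/(x_1−5). Tangency with p_1/p_2 gives x_2−5 = (1/3)·(p_1/p_2)·(x_1−5).
Substituting into the budget: x_1* = 5 + 0.75·(M − 5·p_1 − 5·p_2)/p_1, and x_2* = 5 + 0.25·(…)/p_2.
Discretionary income = 371 − 5·8 − 5·1.55 = 323.25; x_1* = 5 + 0.75·323.25/8 = 35.3047.
At M' = 649.25: x_1* = 61.3906. Change: 61.3906 − 35.3047 = 26.0859.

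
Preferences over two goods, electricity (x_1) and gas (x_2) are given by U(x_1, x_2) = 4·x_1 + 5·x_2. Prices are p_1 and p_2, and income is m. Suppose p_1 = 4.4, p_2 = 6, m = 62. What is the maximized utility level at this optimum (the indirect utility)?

Linear utility — the consumer picks whichever good has higher MU/price: 4/4.4 = 0.9091 vs 5/6 = 0.8333.
x_1 gives more utility per dollar, so spend all income on x_1: x_1* = m/p_1, x_2* = 0.
Numerically: x_1* = 14.0909, x_2* = 0.
Utility at the optimum: U(14.0909, 0) = 56.3636.

V = 56.3636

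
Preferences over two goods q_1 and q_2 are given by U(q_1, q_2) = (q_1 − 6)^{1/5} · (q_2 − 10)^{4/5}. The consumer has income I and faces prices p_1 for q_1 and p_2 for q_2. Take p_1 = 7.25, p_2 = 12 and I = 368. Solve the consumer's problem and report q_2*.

Discretionary income = 368 − 6·7.25 − 10·12 = 204.5; q_2* = 10 + 0.8·204.5/12 = 23.6333.

q_2* = 23.6333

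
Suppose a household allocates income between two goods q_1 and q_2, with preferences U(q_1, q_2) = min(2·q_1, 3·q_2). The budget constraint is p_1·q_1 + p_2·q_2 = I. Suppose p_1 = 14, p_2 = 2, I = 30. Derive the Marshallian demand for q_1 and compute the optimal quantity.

With perfect complements, no substitution: consume in ratio q_1:q_2 = 3:2.
Budget: p_1·q_1 + p_2·(2/3)·q_1 = I, so (3·p_1 + 2·p_2)·q_1 = 3·I.
Demand: q_1*(p_1,p_2,I) = 3·I/(3·p_1 + 2·p_2), q_2* = 2·I/(3·p_1 + 2·p_2).
Here 3·14 + 2·2 = 46, giving q_1* = 1.9565.

q_1* = 1.9565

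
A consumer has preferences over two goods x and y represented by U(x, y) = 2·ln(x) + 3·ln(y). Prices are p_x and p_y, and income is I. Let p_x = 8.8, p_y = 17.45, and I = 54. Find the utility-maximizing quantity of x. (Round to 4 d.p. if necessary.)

x* = 2.4545

Tangency: MRS = (2/3)·y/x = p_x/p_y.
So 2·p_y·y = 3·p_x·x; combined with the budget, a share 0.4 of income goes to x.
Demand: x*(p_x,p_y,I) = 0.4·I/p_x and y* = 0.6·I/p_y.
At p_x=8.8, p_y=17.45, I=54: x* = 0.4·54/8.8 = 2.4545.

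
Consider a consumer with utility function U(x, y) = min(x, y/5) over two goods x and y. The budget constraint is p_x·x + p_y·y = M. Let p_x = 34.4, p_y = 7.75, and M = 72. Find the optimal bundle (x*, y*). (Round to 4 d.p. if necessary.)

x* = 0.9843, y* = 4.9214

Leontief preferences: the optimum is at the kink where x/1 = y/5, i.e. y = 5·x.
Budget: p_x·x + p_y·5·x = M, so (p_x + 5·p_y)·x = M.
Demand: x*(p_x,p_y,M) = M/(p_x + 5·p_y), y* = 5·M/(p_x + 5·p_y).
Here 34.4 + 5·7.75 = 73.15, giving x* = 0.9843 and y* = 4.9214.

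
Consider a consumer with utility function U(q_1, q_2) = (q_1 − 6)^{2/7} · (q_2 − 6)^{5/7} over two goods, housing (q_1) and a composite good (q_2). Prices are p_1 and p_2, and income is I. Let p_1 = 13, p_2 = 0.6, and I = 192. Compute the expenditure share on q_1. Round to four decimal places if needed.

MRS = (2/5)·(q_2−6)/(q_1−6). Tangency with p_1/p_2 gives q_2−6 = (5/2)·(p_1/p_2)·(q_1−6).
Substituting into the budget: q_1* = 6 + 2/7·(I − 6·p_1 − 6·p_2)/p_1, and q_2* = 6 + 5/7·(…)/p_2.
Discretionary income = 192 − 6·13 − 6·0.6 = 110.4; q_1* = 6 + 2/7·110.4/13 = 8.4264; q_2* = 6 + 5/7·110.4/0.6 = 137.4286.
Expenditure on q_1: 13·8.4264 = 109.5429; share = 0.5705.

share on q_1 = 0.5705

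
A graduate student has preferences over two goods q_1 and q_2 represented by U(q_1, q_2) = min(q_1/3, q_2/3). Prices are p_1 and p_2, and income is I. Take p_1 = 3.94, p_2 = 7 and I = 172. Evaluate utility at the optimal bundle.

Here 3·3.94 + 3·7 = 32.82, giving q_1* = 15.7221 and q_2* = 15.7221.
Utility at the optimum: U(15.7221, 15.7221) = 5.2407.

V = 5.2407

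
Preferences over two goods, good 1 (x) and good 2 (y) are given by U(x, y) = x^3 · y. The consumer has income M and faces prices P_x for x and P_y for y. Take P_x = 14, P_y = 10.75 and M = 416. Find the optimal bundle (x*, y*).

MU_x/MU_y = (3·y)/(x); tangency sets this equal to P_x/P_y.
So 3·P_y·y = P_x·x; combined with the budget, a share 0.75 of income goes to x.
Demand: x*(P_x,P_y,M) = 0.75·M/P_x and y* = 0.25·M/P_y.
At P_x=14, P_y=10.75, M=416: x* = 0.75·416/14 = 22.2857, y* = 9.6744.

x* = 22.2857, y* = 9.6744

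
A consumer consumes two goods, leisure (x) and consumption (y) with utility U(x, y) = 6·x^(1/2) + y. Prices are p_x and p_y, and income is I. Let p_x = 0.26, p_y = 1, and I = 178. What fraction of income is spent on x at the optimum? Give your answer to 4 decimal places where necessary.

MU_x = 3/√x, MU_y = 1. Tangency: 3/√x = p_x/p_y.
Solve: √x = 3·p_y/p_x, so x*(p_x,p_y) = (3·p_y/p_x)², and y* = (I − p_x·x*)/p_y.
Plugging in: x* = (3·1/0.26)² = 133.1361, y* = 143.3846.
Expenditure on x: 0.26·133.1361 = 34.6154; share = 0.1945.

share on x = 0.1945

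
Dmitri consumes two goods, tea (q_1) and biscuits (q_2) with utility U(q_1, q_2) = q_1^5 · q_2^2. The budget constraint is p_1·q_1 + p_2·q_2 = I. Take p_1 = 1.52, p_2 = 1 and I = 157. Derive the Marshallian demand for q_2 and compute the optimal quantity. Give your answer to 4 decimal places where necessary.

q_2* = 44.8571

MU_q_1/MU_q_2 = (5·q_2)/(2·q_1); tangency sets this equal to p_1/p_2.
Rearranging, p_2·q_2 = (2/5)·p_1·q_1. Substituting into the budget gives p_1·q_1·(1 + (2/5)) = I.
Demand: q_1*(p_1,p_2,I) = 5/7·I/p_1 and q_2* = 2/7·I/p_2.
At p_1=1.52, p_2=1, I=157: q_2* = 2/7·157/1 = 44.8571.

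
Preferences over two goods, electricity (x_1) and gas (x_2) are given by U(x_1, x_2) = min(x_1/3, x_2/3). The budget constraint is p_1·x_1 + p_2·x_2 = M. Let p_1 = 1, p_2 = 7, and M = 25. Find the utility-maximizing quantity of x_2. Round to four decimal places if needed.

With perfect complements, no substitution: consume in ratio x_1:x_2 = 3:3.
Budget: p_1·x_1 + p_2·x_1 = M, so (3·p_1 + 3·p_2)·x_1 = 3·M.
Demand: x_1*(p_1,p_2,M) = 3·M/(3·p_1 + 3·p_2), x_2* = 3·M/(3·p_1 + 3·p_2).
Here 3·1 + 3·7 = 24, giving x_2* = 3.125.

x_2* = 3.125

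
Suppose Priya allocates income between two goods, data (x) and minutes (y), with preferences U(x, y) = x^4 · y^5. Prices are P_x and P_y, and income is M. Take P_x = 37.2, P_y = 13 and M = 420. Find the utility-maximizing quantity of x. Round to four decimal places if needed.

Tangency: MRS = (4/5)·y/x = P_x/P_y.
Rearranging, P_y·y = (5/4)·P_x·x. Substituting into the budget gives P_x·x·(1 + (5/4)) = M.
Demand: x*(P_x,P_y,M) = 4/9·M/P_x and y* = 5/9·M/P_y.
At P_x=37.2, P_y=13, M=420: x* = 4/9·420/37.2 = 5.0179.

x* = 5.0179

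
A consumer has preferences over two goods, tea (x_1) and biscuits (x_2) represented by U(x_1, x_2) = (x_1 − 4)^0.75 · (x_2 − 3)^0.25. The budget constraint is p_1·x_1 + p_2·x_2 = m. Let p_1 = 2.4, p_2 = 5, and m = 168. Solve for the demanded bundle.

x_1* = 48.8125, x_2* = 10.17

MRS = 3·(x_2−3)/(x_1−4). Tangency with p_1/p_2 gives x_2−3 = (1/3)·(p_1/p_2)·(x_1−4).
After buying the subsistence bundle (4, 3), a share 0.75 of the remaining income goes to x_1: x_1* = 4 + 0.75·(m − 4p_1 − 3p_2)/p_1.
Discretionary income = 168 − 4·2.4 − 3·5 = 143.4; x_1* = 4 + 0.75·143.4/2.4 = 48.8125; x_2* = 3 + 0.25·143.4/5 = 10.17.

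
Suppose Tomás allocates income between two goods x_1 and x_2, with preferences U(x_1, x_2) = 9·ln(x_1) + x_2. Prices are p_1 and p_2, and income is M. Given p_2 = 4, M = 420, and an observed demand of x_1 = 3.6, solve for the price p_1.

MU_x_1 = 9/x_1, MU_x_2 = 1. Tangency: 9/x_1 = p_1/p_2.
So x_1*(p_1,p_2) = 9·p_2/p_1, independent of income; and x_2* = (M − 9·p_2)/p_2.
Set x_1* = 3.6 in the demand function and solve for p_1: p_1 = 10.

p_1 = 10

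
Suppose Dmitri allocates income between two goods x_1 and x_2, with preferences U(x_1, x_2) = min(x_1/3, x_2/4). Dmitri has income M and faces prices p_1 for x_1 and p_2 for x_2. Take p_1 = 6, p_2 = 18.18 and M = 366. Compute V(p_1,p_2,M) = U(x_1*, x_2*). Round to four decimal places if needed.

V = 4.0344

With perfect complements, no substitution: consume in ratio x_1:x_2 = 3:4.
Budget: p_1·x_1 + p_2·(4/3)·x_1 = M, so (3·p_1 + 4·p_2)·x_1 = 3·M.
Demand: x_1*(p_1,p_2,M) = 3·M/(3·p_1 + 4·p_2), x_2* = 4·M/(3·p_1 + 4·p_2).
Here 3·6 + 4·18.18 = 90.72, giving x_1* = 12.1032 and x_2* = 16.1376.
Utility at the optimum: U(12.1032, 16.1376) = 4.0344.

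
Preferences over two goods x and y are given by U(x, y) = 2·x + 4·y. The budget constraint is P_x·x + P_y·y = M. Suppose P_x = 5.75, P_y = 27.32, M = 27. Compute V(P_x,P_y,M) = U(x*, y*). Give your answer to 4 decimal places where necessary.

V = 9.3913

Perfect substitutes: compare marginal utility per dollar. 2/P_x vs 4/P_y → 0.3478 vs 0.1464.
x gives more utility per dollar, so spend all income on x: x* = M/P_x, y* = 0.
Numerically: x* = 4.6957, y* = 0.
Utility at the optimum: U(4.6957, 0) = 9.3913.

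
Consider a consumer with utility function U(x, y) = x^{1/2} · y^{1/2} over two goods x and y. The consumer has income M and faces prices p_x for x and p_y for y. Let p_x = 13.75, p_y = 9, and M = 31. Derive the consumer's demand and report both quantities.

x* = 1.1273, y* = 1.7222

MU_x/MU_y = (0.5·y)/(0.5·x); tangency sets this equal to p_x/p_y.
So 0.5·p_y·y = 0.5·p_x·x; combined with the budget, a share 0.5 of income goes to x.
Demand: x*(p_x,p_y,M) = 0.5·M/p_x and y* = 0.5·M/p_y.
At p_x=13.75, p_y=9, M=31: x* = 0.5·31/13.75 = 1.1273, y* = 1.7222.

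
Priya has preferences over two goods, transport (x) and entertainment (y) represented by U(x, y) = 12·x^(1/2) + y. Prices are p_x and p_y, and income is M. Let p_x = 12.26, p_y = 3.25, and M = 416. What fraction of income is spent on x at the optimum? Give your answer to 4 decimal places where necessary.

share on x = 0.0746

MU_x = 6/√x, MU_y = 1. Tangency: 6/√x = p_x/p_y.
Solve: √x = 6·p_y/p_x, so x*(p_x,p_y) = (6·p_y/p_x)², and y* = (M − p_x·x*)/p_y.
Plugging in: x* = (6·3.25/12.26)² = 2.5298, y* = 118.4568.
Expenditure on x: 12.26·2.5298 = 31.0155; share = 0.0746.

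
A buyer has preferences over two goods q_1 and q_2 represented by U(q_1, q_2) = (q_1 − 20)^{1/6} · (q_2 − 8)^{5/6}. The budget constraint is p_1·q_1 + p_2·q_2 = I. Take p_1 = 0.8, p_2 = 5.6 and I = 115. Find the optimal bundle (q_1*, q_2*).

q_1* = 31.2917, q_2* = 16.0655

Substituting into the budget: q_1* = 20 + 1/6·(I − 20·p_1 − 8·p_2)/p_1, and q_2* = 8 + 5/6·(…)/p_2.
Discretionary income = 115 − 20·0.8 − 8·5.6 = 54.2; q_1* = 20 + 1/6·54.2/0.8 = 31.2917; q_2* = 8 + 5/6·54.2/5.6 = 16.0655.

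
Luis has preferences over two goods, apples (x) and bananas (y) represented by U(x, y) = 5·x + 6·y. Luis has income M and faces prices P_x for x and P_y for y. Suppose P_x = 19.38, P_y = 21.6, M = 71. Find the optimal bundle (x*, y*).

Linear utility — the consumer picks whichever good has higher MU/price: 5/19.38 = 0.258 vs 6/21.6 = 0.2778.
y gives more utility per dollar, so spend all income on y: y* = M/P_y, x* = 0.
Numerically: x* = 0, y* = 3.287.

x* = 0, y* = 3.287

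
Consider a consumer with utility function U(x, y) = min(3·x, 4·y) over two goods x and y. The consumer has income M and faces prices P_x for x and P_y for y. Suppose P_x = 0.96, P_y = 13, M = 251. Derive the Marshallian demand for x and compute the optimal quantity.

x* = 23.436

Leontief preferences: the optimum is at the kink where x/4 = y/3, i.e. y = (3/4)·x.
Budget: P_x·x + P_y·(3/4)·x = M, so (4·P_x + 3·P_y)·x = 4·M.
Demand: x*(P_x,P_y,M) = 4·M/(4·P_x + 3·P_y), y* = 3·M/(4·P_x + 3·P_y).
Here 4·0.96 + 3·13 = 42.84, giving x* = 23.436.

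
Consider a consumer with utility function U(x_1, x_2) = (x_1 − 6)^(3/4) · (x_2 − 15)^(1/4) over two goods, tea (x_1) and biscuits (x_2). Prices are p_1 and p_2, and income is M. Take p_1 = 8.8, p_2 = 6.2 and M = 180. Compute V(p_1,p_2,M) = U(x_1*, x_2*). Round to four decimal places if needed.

MRS = 3·(x_2−15)/(x_1−6). Tangency with p_1/p_2 gives x_2−15 = (1/3)·(p_1/p_2)·(x_1−6).
After buying the subsistence bundle (6, 15), a share 0.75 of the remaining income goes to x_1: x_1* = 6 + 0.75·(M − 6p_1 − 15p_2)/p_1.
Discretionary income = 180 − 6·8.8 − 15·6.2 = 34.2; x_1* = 6 + 0.75·34.2/8.8 = 8.9148; x_2* = 15 + 0.25·34.2/6.2 = 16.379.
Utility at the optimum: U(8.9148, 16.379) = 2.4174.

V = 2.4174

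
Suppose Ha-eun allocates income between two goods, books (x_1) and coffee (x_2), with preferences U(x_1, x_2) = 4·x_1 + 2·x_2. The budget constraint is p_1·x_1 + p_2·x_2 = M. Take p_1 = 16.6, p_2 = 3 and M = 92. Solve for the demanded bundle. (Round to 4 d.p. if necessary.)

Perfect substitutes: compare marginal utility per dollar. 4/p_1 vs 2/p_2 → 0.241 vs 0.6667.
x_2 gives more utility per dollar, so spend all income on x_2: x_2* = M/p_2, x_1* = 0.
Numerically: x_1* = 0, x_2* = 30.6667.

x_1* = 0, x_2* = 30.6667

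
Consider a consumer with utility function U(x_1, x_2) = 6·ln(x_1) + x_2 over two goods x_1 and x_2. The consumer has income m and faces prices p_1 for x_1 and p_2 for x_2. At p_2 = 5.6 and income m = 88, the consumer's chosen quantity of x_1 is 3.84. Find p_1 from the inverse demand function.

p_1 = 8.75

Set MRS = p_1/p_2: (6/x_1)/1 = p_1/p_2.
So x_1*(p_1,p_2) = 6·p_2/p_1, independent of income; and x_2* = (m − 6·p_2)/p_2.
Set x_1* = 3.84 in the demand function and solve for p_1: p_1 = 8.75.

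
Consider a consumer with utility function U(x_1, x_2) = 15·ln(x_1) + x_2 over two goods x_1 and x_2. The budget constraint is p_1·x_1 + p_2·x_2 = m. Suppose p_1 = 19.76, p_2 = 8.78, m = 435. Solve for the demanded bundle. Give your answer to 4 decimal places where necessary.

MU_x_1 = 15/x_1, MU_x_2 = 1. Tangency: 15/x_1 = p_1/p_2.
So x_1*(p_1,p_2) = 15·p_2/p_1, independent of income; and x_2* = (m − 15·p_2)/p_2.
At the given prices: x_1* = 15·8.78/19.76 = 6.665, and x_2* = 34.5444.

x_1* = 6.665, x_2* = 34.5444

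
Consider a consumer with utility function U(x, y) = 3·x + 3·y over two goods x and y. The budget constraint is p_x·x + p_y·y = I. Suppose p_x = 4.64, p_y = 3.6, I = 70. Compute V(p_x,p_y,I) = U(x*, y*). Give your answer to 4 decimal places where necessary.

V = 58.3333

Perfect substitutes: compare marginal utility per dollar. 3/p_x vs 3/p_y → 0.6466 vs 0.8333.
y gives more utility per dollar, so spend all income on y: y* = I/p_y, x* = 0.
Numerically: x* = 0, y* = 19.4444.
Utility at the optimum: U(0, 19.4444) = 58.3333.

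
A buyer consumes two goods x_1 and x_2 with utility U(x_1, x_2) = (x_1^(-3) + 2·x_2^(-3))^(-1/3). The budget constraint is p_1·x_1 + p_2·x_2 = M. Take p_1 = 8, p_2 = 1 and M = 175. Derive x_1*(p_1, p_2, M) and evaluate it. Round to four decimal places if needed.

x_1* = 17.5

With the ratio pinned down, the budget gives x_1* = M/(p_1 + p_2·(x_2/x_1)) and x_2* = (x_2/x_1)·x_1*.
Numerically x_2/x_1 = 2, so x_1* = 175/(8 + 1·2) = 17.5.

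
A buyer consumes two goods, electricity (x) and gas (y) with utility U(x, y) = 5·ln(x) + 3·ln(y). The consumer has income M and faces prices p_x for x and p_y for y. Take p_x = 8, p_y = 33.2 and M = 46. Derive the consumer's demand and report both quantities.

Tangency: MRS = (5/3)·y/x = p_x/p_y.
Rearranging, p_y·y = (3/5)·p_x·x. Substituting into the budget gives p_x·x·(1 + (3/5)) = M.
Demand: x*(p_x,p_y,M) = 0.625·M/p_x and y* = 0.375·M/p_y.
At p_x=8, p_y=33.2, M=46: x* = 0.625·46/8 = 3.5938, y* = 0.5196.

x* = 3.5938, y* = 0.5196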